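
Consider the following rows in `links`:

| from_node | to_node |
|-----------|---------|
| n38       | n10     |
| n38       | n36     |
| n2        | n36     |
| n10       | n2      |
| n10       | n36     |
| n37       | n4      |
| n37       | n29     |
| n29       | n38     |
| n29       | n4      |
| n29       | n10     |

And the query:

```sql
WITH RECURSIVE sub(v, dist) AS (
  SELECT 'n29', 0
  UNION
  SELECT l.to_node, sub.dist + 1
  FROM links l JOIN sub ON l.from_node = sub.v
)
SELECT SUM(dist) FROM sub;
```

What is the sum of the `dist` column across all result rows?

Base: (n29, dist=0).
Iteration 1: edges from {n29} -> (n10, dist=1), (n38, dist=1), (n4, dist=1).
Iteration 2: edges from {n10,n38,n4} -> (n10, dist=2), (n2, dist=2), (n36, dist=2). [UNION drops 1 duplicate row(s)]
Iteration 3: edges from {n10,n2,n36} -> (n2, dist=3), (n36, dist=3). [UNION drops 1 duplicate row(s)]
Iteration 4: edges from {n2,n36} -> (n36, dist=4).
Iteration 5: no outgoing edges from {n36}; recursion stops.
SUM(dist) = 0 + 1 + 1 + 1 + 2 + 2 + 2 + 3 + 3 + 4 = 19.

19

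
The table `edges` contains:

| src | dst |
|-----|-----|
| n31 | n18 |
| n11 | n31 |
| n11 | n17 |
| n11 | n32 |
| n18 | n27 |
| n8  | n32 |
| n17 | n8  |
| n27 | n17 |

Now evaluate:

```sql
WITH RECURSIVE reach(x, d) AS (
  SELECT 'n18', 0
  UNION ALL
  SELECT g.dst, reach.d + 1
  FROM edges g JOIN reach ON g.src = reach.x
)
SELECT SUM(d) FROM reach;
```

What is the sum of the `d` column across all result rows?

10

Base: (n18, d=0).
Iteration 1: edges from {n18} -> (n27, d=1).
Iteration 2: edges from {n27} -> (n17, d=2).
Iteration 3: edges from {n17} -> (n8, d=3).
Iteration 4: edges from {n8} -> (n32, d=4).
Iteration 5: no outgoing edges from {n32}; recursion stops.
SUM(d) = 0 + 1 + 2 + 3 + 4 = 10.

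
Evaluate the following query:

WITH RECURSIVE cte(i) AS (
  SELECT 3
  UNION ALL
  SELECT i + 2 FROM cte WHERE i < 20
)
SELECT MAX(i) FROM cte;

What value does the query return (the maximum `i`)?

Base: i=3.
Iteration 1: 3 < 20 holds -> i = 3 + 2 = 5.
Iteration 2: 5 < 20 holds -> i = 5 + 2 = 7.
Iteration 3: 7 < 20 holds -> i = 7 + 2 = 9.
Iteration 4: 9 < 20 holds -> i = 9 + 2 = 11.
Iteration 5: 11 < 20 holds -> i = 11 + 2 = 13.
Iteration 6: 13 < 20 holds -> i = 13 + 2 = 15.
Iteration 7: 15 < 20 holds -> i = 15 + 2 = 17.
Iteration 8: 17 < 20 holds -> i = 17 + 2 = 19.
Iteration 9: 19 < 20 holds -> i = 19 + 2 = 21.
Iteration 10: 21 < 20 fails; recursion stops.
i values: 3, 5, 7, 9, 11, 13, 15, 17, 19, 21; the maximum is 21.

21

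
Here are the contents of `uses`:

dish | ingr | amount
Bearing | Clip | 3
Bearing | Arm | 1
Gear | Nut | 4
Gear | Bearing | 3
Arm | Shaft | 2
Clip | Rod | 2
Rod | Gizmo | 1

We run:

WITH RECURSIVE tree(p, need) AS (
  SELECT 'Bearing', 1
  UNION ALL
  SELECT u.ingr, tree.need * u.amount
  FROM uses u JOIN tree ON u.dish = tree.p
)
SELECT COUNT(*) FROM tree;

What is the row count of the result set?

6

Base: (Bearing, need=1).
Iteration 1: components of {Bearing} -> Arm = 1*1 = 1, Clip = 1*3 = 3.
Iteration 2: components of {Arm,Clip} -> Rod = 3*2 = 6, Shaft = 1*2 = 2.
Iteration 3: components of {Rod,Shaft} -> Gizmo = 6*1 = 6.
Iteration 4: no further components; recursion stops.
Total rows emitted: 6.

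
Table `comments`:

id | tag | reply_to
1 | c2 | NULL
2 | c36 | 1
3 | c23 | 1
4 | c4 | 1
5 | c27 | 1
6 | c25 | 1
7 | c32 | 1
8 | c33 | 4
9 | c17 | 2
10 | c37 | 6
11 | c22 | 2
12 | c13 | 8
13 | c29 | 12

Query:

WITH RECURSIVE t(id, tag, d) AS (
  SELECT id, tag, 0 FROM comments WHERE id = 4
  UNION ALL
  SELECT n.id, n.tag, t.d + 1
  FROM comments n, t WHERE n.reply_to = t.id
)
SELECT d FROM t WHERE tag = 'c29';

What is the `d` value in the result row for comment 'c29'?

Base: id=4 (c4) at d 0.
Iteration 1: rows with reply_to in {4} -> c33 (id 8, d 1).
Iteration 2: rows with reply_to in {8} -> c13 (id 12, d 2).
Iteration 3: rows with reply_to in {12} -> c29 (id 13, d 3).
Iteration 4: no rows with reply_to in {13}; recursion stops.

3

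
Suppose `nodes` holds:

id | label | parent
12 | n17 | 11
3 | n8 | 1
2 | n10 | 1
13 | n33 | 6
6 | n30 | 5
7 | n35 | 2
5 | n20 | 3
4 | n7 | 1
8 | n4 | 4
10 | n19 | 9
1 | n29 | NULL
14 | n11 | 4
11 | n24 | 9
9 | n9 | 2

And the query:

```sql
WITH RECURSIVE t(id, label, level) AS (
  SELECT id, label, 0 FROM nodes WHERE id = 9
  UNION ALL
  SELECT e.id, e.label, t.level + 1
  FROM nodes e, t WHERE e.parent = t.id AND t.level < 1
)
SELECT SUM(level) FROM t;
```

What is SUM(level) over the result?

2

Base: id=9 (n9) at level 0.
Iteration 1: rows with parent in {9} -> n19 (id 10, level 1), n24 (id 11, level 1).
Iteration 2: level < 1 fails for all current rows; recursion stops.
SUM(level) = 0 + 1 + 1 = 2.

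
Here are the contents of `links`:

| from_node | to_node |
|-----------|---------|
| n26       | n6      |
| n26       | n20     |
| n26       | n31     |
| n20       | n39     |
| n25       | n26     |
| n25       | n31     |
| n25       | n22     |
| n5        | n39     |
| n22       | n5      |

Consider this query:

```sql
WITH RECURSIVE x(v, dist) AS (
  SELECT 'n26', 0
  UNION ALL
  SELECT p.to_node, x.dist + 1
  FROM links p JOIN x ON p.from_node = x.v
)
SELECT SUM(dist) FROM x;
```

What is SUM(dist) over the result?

5

Base: (n26, dist=0).
Iteration 1: edges from {n26} -> (n20, dist=1), (n31, dist=1), (n6, dist=1).
Iteration 2: edges from {n20,n31,n6} -> (n39, dist=2).
Iteration 3: no outgoing edges from {n39}; recursion stops.
SUM(dist) = 0 + 1 + 1 + 1 + 2 = 5.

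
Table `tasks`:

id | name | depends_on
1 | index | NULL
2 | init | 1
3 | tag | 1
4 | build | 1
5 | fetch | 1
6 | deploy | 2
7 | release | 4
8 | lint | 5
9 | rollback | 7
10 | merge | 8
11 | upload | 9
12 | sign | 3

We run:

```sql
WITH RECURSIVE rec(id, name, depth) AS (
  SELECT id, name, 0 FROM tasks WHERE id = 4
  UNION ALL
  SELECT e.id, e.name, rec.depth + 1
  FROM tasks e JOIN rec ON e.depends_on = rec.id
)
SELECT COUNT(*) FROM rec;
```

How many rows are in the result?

4

Base: id=4 (build) at depth 0.
Iteration 1: rows with depends_on in {4} -> release (id 7, depth 1).
Iteration 2: rows with depends_on in {7} -> rollback (id 9, depth 2).
Iteration 3: rows with depends_on in {9} -> upload (id 11, depth 3).
Iteration 4: no rows with depends_on in {11}; recursion stops.
Total rows emitted: 4.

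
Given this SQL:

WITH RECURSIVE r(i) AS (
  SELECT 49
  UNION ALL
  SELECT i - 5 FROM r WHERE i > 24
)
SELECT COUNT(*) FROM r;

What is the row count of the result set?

6

Base: i=49.
Iteration 1: 49 > 24 holds -> i = 49 - 5 = 44.
Iteration 2: 44 > 24 holds -> i = 44 - 5 = 39.
Iteration 3: 39 > 24 holds -> i = 39 - 5 = 34.
Iteration 4: 34 > 24 holds -> i = 34 - 5 = 29.
Iteration 5: 29 > 24 holds -> i = 29 - 5 = 24.
Iteration 6: 24 > 24 fails; recursion stops.
Total rows emitted: 6.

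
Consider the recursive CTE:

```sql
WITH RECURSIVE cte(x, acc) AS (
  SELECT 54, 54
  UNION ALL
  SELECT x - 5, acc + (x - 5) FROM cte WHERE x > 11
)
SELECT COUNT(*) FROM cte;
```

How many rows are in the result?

Base: x=54, acc=54.
Iteration 1: 54 > 11 holds -> x = 54 - 5 = 49, acc = 54 + 49 = 103.
Iteration 2: 49 > 11 holds -> x = 49 - 5 = 44, acc = 103 + 44 = 147.
Iteration 3: 44 > 11 holds -> x = 44 - 5 = 39, acc = 147 + 39 = 186.
Iteration 4: 39 > 11 holds -> x = 39 - 5 = 34, acc = 186 + 34 = 220.
Iteration 5: 34 > 11 holds -> x = 34 - 5 = 29, acc = 220 + 29 = 249.
Iteration 6: 29 > 11 holds -> x = 29 - 5 = 24, acc = 249 + 24 = 273.
Iteration 7: 24 > 11 holds -> x = 24 - 5 = 19, acc = 273 + 19 = 292.
Iteration 8: 19 > 11 holds -> x = 19 - 5 = 14, acc = 292 + 14 = 306.
Iteration 9: 14 > 11 holds -> x = 14 - 5 = 9, acc = 306 + 9 = 315.
Iteration 10: 9 > 11 fails; recursion stops.
Total rows emitted: 10.

10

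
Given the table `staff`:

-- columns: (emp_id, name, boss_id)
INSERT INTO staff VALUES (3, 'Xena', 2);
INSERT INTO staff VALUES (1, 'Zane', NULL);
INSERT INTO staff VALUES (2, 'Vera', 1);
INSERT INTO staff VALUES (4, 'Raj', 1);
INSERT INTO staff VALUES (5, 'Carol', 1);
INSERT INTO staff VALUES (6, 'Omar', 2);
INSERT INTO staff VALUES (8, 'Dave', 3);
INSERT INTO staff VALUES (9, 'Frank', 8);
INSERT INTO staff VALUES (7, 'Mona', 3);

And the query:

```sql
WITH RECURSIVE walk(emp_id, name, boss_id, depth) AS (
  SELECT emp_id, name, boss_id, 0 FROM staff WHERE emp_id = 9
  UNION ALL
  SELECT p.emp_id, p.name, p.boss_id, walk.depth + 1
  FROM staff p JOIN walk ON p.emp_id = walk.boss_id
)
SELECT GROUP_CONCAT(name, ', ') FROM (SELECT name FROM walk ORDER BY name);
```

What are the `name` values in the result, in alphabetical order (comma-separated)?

Base: emp_id=9 (Frank), boss_id=8, depth 0.
Iteration 1: join on emp_id=8 -> Dave (id 8, boss_id=3, depth 1).
Iteration 2: join on emp_id=3 -> Xena (id 3, boss_id=2, depth 2).
Iteration 3: join on emp_id=2 -> Vera (id 2, boss_id=1, depth 3).
Iteration 4: join on emp_id=1 -> Zane (id 1, boss_id=NULL, depth 4).
Iteration 5: boss_id is NULL; no match; recursion stops.

Dave, Frank, Vera, Xena, Zane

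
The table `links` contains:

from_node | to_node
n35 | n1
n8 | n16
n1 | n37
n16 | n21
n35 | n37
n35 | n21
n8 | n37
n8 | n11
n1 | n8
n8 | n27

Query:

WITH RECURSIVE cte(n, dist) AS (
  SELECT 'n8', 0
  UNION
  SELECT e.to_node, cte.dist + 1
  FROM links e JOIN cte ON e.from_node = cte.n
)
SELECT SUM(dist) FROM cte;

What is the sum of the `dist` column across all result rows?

Base: (n8, dist=0).
Iteration 1: edges from {n8} -> (n11, dist=1), (n16, dist=1), (n27, dist=1), (n37, dist=1).
Iteration 2: edges from {n11,n16,n27,n37} -> (n21, dist=2).
Iteration 3: no outgoing edges from {n21}; recursion stops.
SUM(dist) = 0 + 1 + 1 + 1 + 1 + 2 = 6.

6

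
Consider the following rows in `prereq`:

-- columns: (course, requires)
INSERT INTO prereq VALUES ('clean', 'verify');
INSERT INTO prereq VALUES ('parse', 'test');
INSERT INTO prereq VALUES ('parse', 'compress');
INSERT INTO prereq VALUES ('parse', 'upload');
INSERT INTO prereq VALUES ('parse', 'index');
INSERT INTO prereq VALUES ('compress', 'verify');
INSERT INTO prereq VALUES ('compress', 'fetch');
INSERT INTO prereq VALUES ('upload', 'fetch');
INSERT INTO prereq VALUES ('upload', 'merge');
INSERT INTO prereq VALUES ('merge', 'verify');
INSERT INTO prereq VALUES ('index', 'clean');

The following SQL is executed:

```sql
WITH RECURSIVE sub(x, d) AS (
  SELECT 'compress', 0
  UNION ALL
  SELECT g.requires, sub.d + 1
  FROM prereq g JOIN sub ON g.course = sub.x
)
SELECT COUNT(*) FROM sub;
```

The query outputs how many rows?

Base: (compress, d=0).
Iteration 1: edges from {compress} -> (fetch, d=1), (verify, d=1).
Iteration 2: no outgoing edges from {fetch,verify}; recursion stops.
Total rows emitted: 3.

3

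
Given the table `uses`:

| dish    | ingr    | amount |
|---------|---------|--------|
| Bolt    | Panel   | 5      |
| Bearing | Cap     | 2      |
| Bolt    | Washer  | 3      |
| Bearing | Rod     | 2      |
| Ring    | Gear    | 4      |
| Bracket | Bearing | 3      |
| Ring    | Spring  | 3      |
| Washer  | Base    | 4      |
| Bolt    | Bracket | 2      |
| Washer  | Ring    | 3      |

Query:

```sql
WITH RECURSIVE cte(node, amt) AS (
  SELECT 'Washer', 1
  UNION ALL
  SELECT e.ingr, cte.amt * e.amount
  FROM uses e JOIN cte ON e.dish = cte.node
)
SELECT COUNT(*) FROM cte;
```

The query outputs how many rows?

Base: (Washer, amt=1).
Iteration 1: components of {Washer} -> Base = 1*4 = 4, Ring = 1*3 = 3.
Iteration 2: components of {Base,Ring} -> Gear = 3*4 = 12, Spring = 3*3 = 9.
Iteration 3: no further components; recursion stops.
Total rows emitted: 5.

5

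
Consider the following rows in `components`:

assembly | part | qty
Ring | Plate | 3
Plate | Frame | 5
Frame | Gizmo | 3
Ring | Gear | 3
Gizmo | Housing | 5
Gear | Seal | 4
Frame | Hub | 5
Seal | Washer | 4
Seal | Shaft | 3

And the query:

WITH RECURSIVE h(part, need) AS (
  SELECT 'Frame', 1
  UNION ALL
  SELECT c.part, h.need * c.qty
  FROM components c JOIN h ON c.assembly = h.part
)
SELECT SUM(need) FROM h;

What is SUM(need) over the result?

24

Base: (Frame, need=1).
Iteration 1: components of {Frame} -> Gizmo = 1*3 = 3, Hub = 1*5 = 5.
Iteration 2: components of {Gizmo,Hub} -> Housing = 3*5 = 15.
Iteration 3: no further components; recursion stops.
SUM(need) = 1 + 3 + 5 + 15 = 24.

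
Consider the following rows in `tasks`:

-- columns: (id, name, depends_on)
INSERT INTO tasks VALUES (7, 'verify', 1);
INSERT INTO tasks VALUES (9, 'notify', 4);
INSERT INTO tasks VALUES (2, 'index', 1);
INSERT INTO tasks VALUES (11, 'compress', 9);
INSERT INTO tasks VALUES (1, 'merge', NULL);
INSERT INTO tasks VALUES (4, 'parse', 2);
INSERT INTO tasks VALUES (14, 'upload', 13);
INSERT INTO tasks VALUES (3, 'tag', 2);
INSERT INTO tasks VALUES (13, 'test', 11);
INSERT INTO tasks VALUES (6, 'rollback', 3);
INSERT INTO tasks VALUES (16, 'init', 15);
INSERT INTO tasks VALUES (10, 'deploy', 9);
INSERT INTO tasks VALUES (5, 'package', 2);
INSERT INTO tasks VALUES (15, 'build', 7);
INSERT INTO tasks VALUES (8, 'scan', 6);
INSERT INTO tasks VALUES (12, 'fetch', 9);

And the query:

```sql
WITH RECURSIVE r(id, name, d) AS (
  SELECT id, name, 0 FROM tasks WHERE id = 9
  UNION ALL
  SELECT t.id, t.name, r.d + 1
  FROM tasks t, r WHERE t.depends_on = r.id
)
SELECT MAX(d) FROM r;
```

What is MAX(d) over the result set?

3

Base: id=9 (notify) at d 0.
Iteration 1: rows with depends_on in {9} -> deploy (id 10, d 1), compress (id 11, d 1), fetch (id 12, d 1).
Iteration 2: rows with depends_on in {10,11,12} -> test (id 13, d 2).
Iteration 3: rows with depends_on in {13} -> upload (id 14, d 3).
Iteration 4: no rows with depends_on in {14}; recursion stops.
d values: 0, 1, 1, 1, 2, 3; the maximum is 3.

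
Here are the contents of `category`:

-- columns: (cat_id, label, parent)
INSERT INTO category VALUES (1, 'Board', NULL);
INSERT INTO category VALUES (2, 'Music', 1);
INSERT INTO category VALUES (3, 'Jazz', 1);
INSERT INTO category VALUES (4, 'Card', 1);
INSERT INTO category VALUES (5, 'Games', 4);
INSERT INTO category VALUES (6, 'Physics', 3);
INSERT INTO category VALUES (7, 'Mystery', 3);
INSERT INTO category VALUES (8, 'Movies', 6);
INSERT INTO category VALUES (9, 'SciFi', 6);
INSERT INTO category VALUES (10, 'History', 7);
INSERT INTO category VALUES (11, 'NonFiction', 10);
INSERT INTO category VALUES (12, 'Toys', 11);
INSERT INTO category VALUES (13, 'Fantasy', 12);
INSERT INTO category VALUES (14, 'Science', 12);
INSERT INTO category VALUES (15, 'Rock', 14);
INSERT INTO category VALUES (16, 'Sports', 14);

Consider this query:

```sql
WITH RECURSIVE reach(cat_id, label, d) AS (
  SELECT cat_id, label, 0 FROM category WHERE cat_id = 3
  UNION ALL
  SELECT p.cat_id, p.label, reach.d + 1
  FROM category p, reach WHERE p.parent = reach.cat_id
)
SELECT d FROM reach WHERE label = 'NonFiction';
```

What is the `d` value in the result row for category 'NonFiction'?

Base: cat_id=3 (Jazz) at d 0.
Iteration 1: rows with parent in {3} -> Physics (id 6, d 1), Mystery (id 7, d 1).
Iteration 2: rows with parent in {6,7} -> Movies (id 8, d 2), SciFi (id 9, d 2), History (id 10, d 2).
Iteration 3: rows with parent in {8,9,10} -> NonFiction (id 11, d 3).
Iteration 4: rows with parent in {11} -> Toys (id 12, d 4).
Iteration 5: rows with parent in {12} -> Fantasy (id 13, d 5), Science (id 14, d 5).
Iteration 6: rows with parent in {13,14} -> Rock (id 15, d 6), Sports (id 16, d 6).
Iteration 7: no rows with parent in {15,16}; recursion stops.

3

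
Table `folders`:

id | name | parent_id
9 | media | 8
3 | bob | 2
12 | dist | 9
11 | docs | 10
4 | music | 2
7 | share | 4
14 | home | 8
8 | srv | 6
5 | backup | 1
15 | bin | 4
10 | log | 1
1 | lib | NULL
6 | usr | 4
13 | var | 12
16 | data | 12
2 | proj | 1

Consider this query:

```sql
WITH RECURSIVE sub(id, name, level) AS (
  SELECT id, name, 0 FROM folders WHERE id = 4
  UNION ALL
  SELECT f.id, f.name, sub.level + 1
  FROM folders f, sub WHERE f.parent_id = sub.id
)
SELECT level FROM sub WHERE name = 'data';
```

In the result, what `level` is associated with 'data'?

5

Base: id=4 (music) at level 0.
Iteration 1: rows with parent_id in {4} -> usr (id 6, level 1), share (id 7, level 1), bin (id 15, level 1).
Iteration 2: rows with parent_id in {6,7,15} -> srv (id 8, level 2).
Iteration 3: rows with parent_id in {8} -> media (id 9, level 3), home (id 14, level 3).
Iteration 4: rows with parent_id in {9,14} -> dist (id 12, level 4).
Iteration 5: rows with parent_id in {12} -> var (id 13, level 5), data (id 16, level 5).
Iteration 6: no rows with parent_id in {13,16}; recursion stops.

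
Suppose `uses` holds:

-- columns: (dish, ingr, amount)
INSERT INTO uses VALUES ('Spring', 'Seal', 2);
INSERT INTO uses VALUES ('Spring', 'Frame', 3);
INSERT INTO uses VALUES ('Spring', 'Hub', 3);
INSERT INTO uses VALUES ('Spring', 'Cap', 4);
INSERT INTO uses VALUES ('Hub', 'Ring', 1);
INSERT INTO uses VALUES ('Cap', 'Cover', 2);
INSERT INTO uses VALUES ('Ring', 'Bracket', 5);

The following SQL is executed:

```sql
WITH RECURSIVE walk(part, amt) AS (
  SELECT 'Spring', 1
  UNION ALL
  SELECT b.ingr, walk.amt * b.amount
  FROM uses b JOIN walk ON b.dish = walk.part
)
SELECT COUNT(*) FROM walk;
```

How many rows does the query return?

Base: (Spring, amt=1).
Iteration 1: components of {Spring} -> Cap = 1*4 = 4, Frame = 1*3 = 3, Hub = 1*3 = 3, Seal = 1*2 = 2.
Iteration 2: components of {Cap,Frame,Hub,Seal} -> Cover = 4*2 = 8, Ring = 3*1 = 3.
Iteration 3: components of {Cover,Ring} -> Bracket = 3*5 = 15.
Iteration 4: no further components; recursion stops.
Total rows emitted: 8.

8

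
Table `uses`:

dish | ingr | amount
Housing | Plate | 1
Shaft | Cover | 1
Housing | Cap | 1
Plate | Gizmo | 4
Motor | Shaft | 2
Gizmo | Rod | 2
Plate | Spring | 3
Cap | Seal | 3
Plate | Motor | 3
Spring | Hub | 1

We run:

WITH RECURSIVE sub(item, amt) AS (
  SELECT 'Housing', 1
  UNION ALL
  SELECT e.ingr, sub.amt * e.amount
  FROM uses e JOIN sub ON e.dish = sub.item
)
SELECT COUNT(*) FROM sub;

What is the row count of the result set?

Base: (Housing, amt=1).
Iteration 1: components of {Housing} -> Cap = 1*1 = 1, Plate = 1*1 = 1.
Iteration 2: components of {Cap,Plate} -> Gizmo = 1*4 = 4, Motor = 1*3 = 3, Seal = 1*3 = 3, Spring = 1*3 = 3.
Iteration 3: components of {Gizmo,Motor,Seal,Spring} -> Hub = 3*1 = 3, Rod = 4*2 = 8, Shaft = 3*2 = 6.
Iteration 4: components of {Hub,Rod,Shaft} -> Cover = 6*1 = 6.
Iteration 5: no further components; recursion stops.
Total rows emitted: 11.

11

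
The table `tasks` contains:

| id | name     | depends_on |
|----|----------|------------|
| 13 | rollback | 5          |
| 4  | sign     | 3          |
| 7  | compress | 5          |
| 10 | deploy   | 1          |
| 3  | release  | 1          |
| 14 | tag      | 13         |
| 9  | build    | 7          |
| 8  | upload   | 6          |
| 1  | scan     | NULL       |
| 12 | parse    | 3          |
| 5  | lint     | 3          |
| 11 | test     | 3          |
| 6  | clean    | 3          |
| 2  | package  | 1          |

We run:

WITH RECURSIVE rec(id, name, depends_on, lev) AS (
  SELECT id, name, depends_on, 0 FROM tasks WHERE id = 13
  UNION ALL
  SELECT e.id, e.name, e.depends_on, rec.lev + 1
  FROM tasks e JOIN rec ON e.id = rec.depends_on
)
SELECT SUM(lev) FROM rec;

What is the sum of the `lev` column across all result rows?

6

Base: id=13 (rollback), depends_on=5, lev 0.
Iteration 1: join on id=5 -> lint (id 5, depends_on=3, lev 1).
Iteration 2: join on id=3 -> release (id 3, depends_on=1, lev 2).
Iteration 3: join on id=1 -> scan (id 1, depends_on=NULL, lev 3).
Iteration 4: depends_on is NULL; no match; recursion stops.
SUM(lev) = 0 + 1 + 2 + 3 = 6.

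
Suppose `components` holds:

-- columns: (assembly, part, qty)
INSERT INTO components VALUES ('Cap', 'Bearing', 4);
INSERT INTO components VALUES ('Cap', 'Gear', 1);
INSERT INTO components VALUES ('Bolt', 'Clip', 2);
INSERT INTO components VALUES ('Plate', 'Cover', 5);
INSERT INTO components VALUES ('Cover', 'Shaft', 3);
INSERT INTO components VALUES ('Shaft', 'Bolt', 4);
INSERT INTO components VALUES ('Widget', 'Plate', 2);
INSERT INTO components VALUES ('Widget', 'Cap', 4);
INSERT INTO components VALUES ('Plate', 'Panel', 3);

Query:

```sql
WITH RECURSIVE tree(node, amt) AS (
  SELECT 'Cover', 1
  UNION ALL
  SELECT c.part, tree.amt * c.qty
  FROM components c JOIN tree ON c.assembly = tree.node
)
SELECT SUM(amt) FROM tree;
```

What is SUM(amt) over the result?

40

Base: (Cover, amt=1).
Iteration 1: components of {Cover} -> Shaft = 1*3 = 3.
Iteration 2: components of {Shaft} -> Bolt = 3*4 = 12.
Iteration 3: components of {Bolt} -> Clip = 12*2 = 24.
Iteration 4: no further components; recursion stops.
SUM(amt) = 1 + 3 + 12 + 24 = 40.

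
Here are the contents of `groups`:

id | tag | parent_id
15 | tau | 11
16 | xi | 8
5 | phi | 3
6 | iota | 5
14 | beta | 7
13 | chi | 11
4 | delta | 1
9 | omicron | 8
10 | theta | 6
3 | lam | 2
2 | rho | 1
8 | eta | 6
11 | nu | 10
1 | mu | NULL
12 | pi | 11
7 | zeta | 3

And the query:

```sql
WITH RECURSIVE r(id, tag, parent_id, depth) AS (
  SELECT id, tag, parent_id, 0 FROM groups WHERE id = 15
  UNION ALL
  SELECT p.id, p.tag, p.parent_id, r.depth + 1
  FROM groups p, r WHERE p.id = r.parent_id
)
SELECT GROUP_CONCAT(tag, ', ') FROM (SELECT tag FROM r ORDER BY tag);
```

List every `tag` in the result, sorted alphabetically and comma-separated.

iota, lam, mu, nu, phi, rho, tau, theta

Base: id=15 (tau), parent_id=11, depth 0.
Iteration 1: join on id=11 -> nu (id 11, parent_id=10, depth 1).
Iteration 2: join on id=10 -> theta (id 10, parent_id=6, depth 2).
Iteration 3: join on id=6 -> iota (id 6, parent_id=5, depth 3).
Iteration 4: join on id=5 -> phi (id 5, parent_id=3, depth 4).
Iteration 5: join on id=3 -> lam (id 3, parent_id=2, depth 5).
Iteration 6: join on id=2 -> rho (id 2, parent_id=1, depth 6).
Iteration 7: join on id=1 -> mu (id 1, parent_id=NULL, depth 7).
Iteration 8: parent_id is NULL; no match; recursion stops.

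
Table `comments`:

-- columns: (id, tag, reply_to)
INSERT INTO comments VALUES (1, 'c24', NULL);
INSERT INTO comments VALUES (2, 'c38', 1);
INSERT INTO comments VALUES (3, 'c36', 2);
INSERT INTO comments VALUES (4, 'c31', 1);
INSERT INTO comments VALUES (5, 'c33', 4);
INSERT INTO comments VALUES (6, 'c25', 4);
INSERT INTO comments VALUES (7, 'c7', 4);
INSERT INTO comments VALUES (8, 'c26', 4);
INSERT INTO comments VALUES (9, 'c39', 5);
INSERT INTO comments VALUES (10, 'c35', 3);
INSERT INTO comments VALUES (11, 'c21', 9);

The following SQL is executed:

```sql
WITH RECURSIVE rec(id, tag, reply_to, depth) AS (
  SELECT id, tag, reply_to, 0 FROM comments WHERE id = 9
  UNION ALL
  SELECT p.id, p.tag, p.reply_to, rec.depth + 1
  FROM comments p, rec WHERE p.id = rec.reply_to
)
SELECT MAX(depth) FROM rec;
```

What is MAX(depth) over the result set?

3

Base: id=9 (c39), reply_to=5, depth 0.
Iteration 1: join on id=5 -> c33 (id 5, reply_to=4, depth 1).
Iteration 2: join on id=4 -> c31 (id 4, reply_to=1, depth 2).
Iteration 3: join on id=1 -> c24 (id 1, reply_to=NULL, depth 3).
Iteration 4: reply_to is NULL; no match; recursion stops.
depth values: 0, 1, 2, 3; the maximum is 3.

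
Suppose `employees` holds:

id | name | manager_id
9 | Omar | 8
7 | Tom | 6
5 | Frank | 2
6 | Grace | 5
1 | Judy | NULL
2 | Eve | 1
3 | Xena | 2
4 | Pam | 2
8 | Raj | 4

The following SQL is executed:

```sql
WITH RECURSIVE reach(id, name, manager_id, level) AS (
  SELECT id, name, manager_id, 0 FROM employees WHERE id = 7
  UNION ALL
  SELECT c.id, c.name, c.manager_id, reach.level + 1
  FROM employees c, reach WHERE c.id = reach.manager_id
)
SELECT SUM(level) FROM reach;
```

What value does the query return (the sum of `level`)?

10

Base: id=7 (Tom), manager_id=6, level 0.
Iteration 1: join on id=6 -> Grace (id 6, manager_id=5, level 1).
Iteration 2: join on id=5 -> Frank (id 5, manager_id=2, level 2).
Iteration 3: join on id=2 -> Eve (id 2, manager_id=1, level 3).
Iteration 4: join on id=1 -> Judy (id 1, manager_id=NULL, level 4).
Iteration 5: manager_id is NULL; no match; recursion stops.
SUM(level) = 0 + 1 + 2 + 3 + 4 = 10.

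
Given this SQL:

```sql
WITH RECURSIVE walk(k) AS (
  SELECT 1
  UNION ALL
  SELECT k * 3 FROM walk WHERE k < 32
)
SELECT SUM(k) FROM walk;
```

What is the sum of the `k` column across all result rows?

121

Base: k=1.
Iteration 1: 1 < 32 holds -> k = 1 * 3 = 3.
Iteration 2: 3 < 32 holds -> k = 3 * 3 = 9.
Iteration 3: 9 < 32 holds -> k = 9 * 3 = 27.
Iteration 4: 27 < 32 holds -> k = 27 * 3 = 81.
Iteration 5: 81 < 32 fails; recursion stops.
SUM(k) = 1 + 3 + 9 + 27 + 81 = 121.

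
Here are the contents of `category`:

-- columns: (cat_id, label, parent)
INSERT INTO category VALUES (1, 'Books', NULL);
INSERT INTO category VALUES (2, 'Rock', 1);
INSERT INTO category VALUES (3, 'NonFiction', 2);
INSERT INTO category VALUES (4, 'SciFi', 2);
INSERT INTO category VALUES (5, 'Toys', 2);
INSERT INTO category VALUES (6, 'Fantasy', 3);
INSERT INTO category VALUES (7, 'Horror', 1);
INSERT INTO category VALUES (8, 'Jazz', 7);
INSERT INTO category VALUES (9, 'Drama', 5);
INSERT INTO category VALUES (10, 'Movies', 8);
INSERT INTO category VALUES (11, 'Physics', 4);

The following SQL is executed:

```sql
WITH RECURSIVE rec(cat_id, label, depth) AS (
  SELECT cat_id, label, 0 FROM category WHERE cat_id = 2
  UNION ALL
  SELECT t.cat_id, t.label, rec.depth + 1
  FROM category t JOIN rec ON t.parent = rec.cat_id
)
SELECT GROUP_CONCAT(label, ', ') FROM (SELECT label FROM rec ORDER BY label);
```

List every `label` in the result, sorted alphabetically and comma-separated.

Base: cat_id=2 (Rock) at depth 0.
Iteration 1: rows with parent in {2} -> NonFiction (id 3, depth 1), SciFi (id 4, depth 1), Toys (id 5, depth 1).
Iteration 2: rows with parent in {3,4,5} -> Fantasy (id 6, depth 2), Drama (id 9, depth 2), Physics (id 11, depth 2).
Iteration 3: no rows with parent in {6,9,11}; recursion stops.

Drama, Fantasy, NonFiction, Physics, Rock, SciFi, Toys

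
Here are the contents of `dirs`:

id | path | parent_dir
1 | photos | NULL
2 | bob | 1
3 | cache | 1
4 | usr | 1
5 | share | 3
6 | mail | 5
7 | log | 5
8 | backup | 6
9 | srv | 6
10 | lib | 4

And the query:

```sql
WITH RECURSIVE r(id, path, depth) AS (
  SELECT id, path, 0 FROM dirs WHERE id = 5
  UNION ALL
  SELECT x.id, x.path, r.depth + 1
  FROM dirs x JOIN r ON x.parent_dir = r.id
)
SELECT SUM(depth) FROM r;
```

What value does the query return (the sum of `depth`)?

Base: id=5 (share) at depth 0.
Iteration 1: rows with parent_dir in {5} -> mail (id 6, depth 1), log (id 7, depth 1).
Iteration 2: rows with parent_dir in {6,7} -> backup (id 8, depth 2), srv (id 9, depth 2).
Iteration 3: no rows with parent_dir in {8,9}; recursion stops.
SUM(depth) = 0 + 1 + 1 + 2 + 2 = 6.

6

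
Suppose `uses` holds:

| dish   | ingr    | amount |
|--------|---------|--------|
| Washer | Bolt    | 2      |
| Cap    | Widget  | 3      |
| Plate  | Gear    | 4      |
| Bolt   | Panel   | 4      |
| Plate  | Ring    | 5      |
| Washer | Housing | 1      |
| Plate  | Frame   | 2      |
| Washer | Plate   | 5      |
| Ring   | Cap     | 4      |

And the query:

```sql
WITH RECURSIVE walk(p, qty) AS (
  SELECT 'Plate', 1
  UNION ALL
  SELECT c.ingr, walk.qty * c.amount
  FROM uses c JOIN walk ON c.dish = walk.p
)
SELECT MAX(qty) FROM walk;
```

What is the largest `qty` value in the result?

Base: (Plate, qty=1).
Iteration 1: components of {Plate} -> Frame = 1*2 = 2, Gear = 1*4 = 4, Ring = 1*5 = 5.
Iteration 2: components of {Frame,Gear,Ring} -> Cap = 5*4 = 20.
Iteration 3: components of {Cap} -> Widget = 20*3 = 60.
Iteration 4: no further components; recursion stops.
qty values: 1, 4, 5, 2, 20, 60; the maximum is 60.

60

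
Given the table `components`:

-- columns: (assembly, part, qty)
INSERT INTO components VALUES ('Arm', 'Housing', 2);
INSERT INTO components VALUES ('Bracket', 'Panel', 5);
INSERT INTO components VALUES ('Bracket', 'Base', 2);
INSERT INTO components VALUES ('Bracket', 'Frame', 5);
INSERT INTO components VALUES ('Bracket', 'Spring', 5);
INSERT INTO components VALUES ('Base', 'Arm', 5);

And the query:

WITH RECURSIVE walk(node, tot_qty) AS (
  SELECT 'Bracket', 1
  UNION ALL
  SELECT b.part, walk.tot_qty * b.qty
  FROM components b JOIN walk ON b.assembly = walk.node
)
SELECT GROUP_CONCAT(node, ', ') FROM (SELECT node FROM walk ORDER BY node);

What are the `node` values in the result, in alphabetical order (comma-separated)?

Arm, Base, Bracket, Frame, Housing, Panel, Spring

Base: (Bracket, tot_qty=1).
Iteration 1: components of {Bracket} -> Base = 1*2 = 2, Frame = 1*5 = 5, Panel = 1*5 = 5, Spring = 1*5 = 5.
Iteration 2: components of {Base,Frame,Panel,Spring} -> Arm = 2*5 = 10.
Iteration 3: components of {Arm} -> Housing = 10*2 = 20.
Iteration 4: no further components; recursion stops.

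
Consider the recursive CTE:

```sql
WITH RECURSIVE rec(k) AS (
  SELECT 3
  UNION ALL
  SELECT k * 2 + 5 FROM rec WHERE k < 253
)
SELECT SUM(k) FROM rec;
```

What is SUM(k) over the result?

981

Base: k=3.
Iteration 1: 3 < 253 holds -> k = 3 * 2 + 5 = 11.
Iteration 2: 11 < 253 holds -> k = 11 * 2 + 5 = 27.
Iteration 3: 27 < 253 holds -> k = 27 * 2 + 5 = 59.
Iteration 4: 59 < 253 holds -> k = 59 * 2 + 5 = 123.
Iteration 5: 123 < 253 holds -> k = 123 * 2 + 5 = 251.
Iteration 6: 251 < 253 holds -> k = 251 * 2 + 5 = 507.
Iteration 7: 507 < 253 fails; recursion stops.
SUM(k) = 3 + 11 + 27 + 59 + 123 + 251 + 507 = 981.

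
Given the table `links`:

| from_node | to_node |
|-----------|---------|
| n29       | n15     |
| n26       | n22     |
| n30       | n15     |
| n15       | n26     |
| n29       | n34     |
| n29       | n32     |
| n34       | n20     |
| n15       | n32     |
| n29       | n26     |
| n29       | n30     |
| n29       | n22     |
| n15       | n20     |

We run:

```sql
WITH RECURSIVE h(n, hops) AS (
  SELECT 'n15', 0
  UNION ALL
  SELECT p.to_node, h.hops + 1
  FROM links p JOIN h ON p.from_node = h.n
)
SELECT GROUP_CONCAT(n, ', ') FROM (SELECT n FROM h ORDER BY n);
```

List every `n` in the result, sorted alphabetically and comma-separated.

Base: (n15, hops=0).
Iteration 1: edges from {n15} -> (n20, hops=1), (n26, hops=1), (n32, hops=1).
Iteration 2: edges from {n20,n26,n32} -> (n22, hops=2).
Iteration 3: no outgoing edges from {n22}; recursion stops.

n15, n20, n22, n26, n32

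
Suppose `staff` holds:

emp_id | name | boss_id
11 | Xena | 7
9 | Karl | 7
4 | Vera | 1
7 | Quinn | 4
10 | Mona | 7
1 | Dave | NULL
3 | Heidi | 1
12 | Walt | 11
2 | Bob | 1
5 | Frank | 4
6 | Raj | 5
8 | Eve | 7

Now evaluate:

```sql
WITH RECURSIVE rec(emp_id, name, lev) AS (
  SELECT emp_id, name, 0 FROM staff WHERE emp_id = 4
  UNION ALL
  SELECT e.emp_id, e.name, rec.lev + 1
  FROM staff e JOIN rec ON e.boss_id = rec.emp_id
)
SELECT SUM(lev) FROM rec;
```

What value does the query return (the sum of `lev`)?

Base: emp_id=4 (Vera) at lev 0.
Iteration 1: rows with boss_id in {4} -> Frank (id 5, lev 1), Quinn (id 7, lev 1).
Iteration 2: rows with boss_id in {5,7} -> Raj (id 6, lev 2), Eve (id 8, lev 2), Karl (id 9, lev 2), Mona (id 10, lev 2), Xena (id 11, lev 2).
Iteration 3: rows with boss_id in {6,8,9,10,11} -> Walt (id 12, lev 3).
Iteration 4: no rows with boss_id in {12}; recursion stops.
SUM(lev) = 0 + 1 + 1 + 2 + 2 + 2 + 2 + 2 + 3 = 15.

15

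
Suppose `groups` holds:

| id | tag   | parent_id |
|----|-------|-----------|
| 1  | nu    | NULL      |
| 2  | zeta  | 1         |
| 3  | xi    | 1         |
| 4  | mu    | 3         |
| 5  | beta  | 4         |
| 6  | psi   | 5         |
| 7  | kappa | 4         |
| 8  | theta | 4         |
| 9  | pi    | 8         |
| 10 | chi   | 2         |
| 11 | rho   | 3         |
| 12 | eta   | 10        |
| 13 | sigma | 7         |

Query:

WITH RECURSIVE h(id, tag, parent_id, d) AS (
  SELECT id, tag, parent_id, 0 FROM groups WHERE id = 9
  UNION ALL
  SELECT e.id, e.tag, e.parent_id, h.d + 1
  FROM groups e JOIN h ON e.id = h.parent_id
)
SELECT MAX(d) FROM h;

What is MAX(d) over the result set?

Base: id=9 (pi), parent_id=8, d 0.
Iteration 1: join on id=8 -> theta (id 8, parent_id=4, d 1).
Iteration 2: join on id=4 -> mu (id 4, parent_id=3, d 2).
Iteration 3: join on id=3 -> xi (id 3, parent_id=1, d 3).
Iteration 4: join on id=1 -> nu (id 1, parent_id=NULL, d 4).
Iteration 5: parent_id is NULL; no match; recursion stops.
d values: 0, 1, 2, 3, 4; the maximum is 4.

4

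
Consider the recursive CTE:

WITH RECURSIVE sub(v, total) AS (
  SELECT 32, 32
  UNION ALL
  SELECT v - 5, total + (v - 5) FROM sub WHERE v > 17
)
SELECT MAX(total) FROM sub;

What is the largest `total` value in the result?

98

Base: v=32, total=32.
Iteration 1: 32 > 17 holds -> v = 32 - 5 = 27, total = 32 + 27 = 59.
Iteration 2: 27 > 17 holds -> v = 27 - 5 = 22, total = 59 + 22 = 81.
Iteration 3: 22 > 17 holds -> v = 22 - 5 = 17, total = 81 + 17 = 98.
Iteration 4: 17 > 17 fails; recursion stops.
total values: 32, 59, 81, 98; the maximum is 98.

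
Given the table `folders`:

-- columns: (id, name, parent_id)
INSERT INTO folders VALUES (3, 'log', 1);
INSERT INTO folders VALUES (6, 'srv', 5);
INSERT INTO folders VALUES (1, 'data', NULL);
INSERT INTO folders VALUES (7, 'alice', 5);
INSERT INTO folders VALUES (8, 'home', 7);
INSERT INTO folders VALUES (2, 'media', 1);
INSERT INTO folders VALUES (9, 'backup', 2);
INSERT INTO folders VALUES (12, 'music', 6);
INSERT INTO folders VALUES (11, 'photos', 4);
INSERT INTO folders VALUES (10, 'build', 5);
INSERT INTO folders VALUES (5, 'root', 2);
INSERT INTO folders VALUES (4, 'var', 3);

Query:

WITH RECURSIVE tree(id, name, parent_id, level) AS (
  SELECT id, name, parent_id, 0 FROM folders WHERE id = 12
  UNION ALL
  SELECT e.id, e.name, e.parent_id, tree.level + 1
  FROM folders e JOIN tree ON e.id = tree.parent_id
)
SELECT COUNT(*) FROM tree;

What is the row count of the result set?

Base: id=12 (music), parent_id=6, level 0.
Iteration 1: join on id=6 -> srv (id 6, parent_id=5, level 1).
Iteration 2: join on id=5 -> root (id 5, parent_id=2, level 2).
Iteration 3: join on id=2 -> media (id 2, parent_id=1, level 3).
Iteration 4: join on id=1 -> data (id 1, parent_id=NULL, level 4).
Iteration 5: parent_id is NULL; no match; recursion stops.
Total rows emitted: 5.

5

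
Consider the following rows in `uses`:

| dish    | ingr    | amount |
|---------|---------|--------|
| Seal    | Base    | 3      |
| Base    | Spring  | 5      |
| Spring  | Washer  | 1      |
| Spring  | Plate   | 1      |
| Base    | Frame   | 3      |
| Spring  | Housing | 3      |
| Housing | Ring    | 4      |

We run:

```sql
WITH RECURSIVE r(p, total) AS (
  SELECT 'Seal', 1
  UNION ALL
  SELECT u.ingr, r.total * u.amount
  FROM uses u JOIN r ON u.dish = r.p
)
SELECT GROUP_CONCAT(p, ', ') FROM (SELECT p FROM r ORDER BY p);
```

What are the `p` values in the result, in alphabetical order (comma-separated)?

Base, Frame, Housing, Plate, Ring, Seal, Spring, Washer

Base: (Seal, total=1).
Iteration 1: components of {Seal} -> Base = 1*3 = 3.
Iteration 2: components of {Base} -> Frame = 3*3 = 9, Spring = 3*5 = 15.
Iteration 3: components of {Frame,Spring} -> Housing = 15*3 = 45, Plate = 15*1 = 15, Washer = 15*1 = 15.
Iteration 4: components of {Housing,Plate,Washer} -> Ring = 45*4 = 180.
Iteration 5: no further components; recursion stops.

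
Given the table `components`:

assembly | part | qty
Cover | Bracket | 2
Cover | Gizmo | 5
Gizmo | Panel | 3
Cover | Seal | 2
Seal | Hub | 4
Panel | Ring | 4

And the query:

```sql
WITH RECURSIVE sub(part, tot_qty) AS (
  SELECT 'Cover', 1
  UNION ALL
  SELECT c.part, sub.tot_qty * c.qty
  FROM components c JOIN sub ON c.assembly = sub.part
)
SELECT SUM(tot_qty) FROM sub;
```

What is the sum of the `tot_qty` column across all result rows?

Base: (Cover, tot_qty=1).
Iteration 1: components of {Cover} -> Bracket = 1*2 = 2, Gizmo = 1*5 = 5, Seal = 1*2 = 2.
Iteration 2: components of {Bracket,Gizmo,Seal} -> Hub = 2*4 = 8, Panel = 5*3 = 15.
Iteration 3: components of {Hub,Panel} -> Ring = 15*4 = 60.
Iteration 4: no further components; recursion stops.
SUM(tot_qty) = 1 + 2 + 5 + 2 + 15 + 8 + 60 = 93.

93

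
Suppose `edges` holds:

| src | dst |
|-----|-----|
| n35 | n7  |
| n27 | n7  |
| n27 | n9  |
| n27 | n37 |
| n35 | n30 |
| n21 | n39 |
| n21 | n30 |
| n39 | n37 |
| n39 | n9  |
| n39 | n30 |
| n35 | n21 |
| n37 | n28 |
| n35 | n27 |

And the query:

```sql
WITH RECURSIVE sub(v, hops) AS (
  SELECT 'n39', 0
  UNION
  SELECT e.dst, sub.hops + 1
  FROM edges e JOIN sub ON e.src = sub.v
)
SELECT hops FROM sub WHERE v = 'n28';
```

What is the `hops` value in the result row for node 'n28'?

2

Base: (n39, hops=0).
Iteration 1: edges from {n39} -> (n30, hops=1), (n37, hops=1), (n9, hops=1).
Iteration 2: edges from {n30,n37,n9} -> (n28, hops=2).
Iteration 3: no outgoing edges from {n28}; recursion stops.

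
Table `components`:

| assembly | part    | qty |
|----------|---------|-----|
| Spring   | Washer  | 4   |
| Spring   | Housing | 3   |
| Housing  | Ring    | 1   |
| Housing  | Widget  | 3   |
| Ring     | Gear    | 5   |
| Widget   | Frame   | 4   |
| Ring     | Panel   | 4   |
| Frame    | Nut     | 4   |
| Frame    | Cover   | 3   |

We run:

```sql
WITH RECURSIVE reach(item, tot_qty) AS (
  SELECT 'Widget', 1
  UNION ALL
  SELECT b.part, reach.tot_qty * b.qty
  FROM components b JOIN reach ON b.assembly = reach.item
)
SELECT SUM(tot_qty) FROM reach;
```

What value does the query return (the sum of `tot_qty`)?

33

Base: (Widget, tot_qty=1).
Iteration 1: components of {Widget} -> Frame = 1*4 = 4.
Iteration 2: components of {Frame} -> Cover = 4*3 = 12, Nut = 4*4 = 16.
Iteration 3: no further components; recursion stops.
SUM(tot_qty) = 1 + 4 + 16 + 12 = 33.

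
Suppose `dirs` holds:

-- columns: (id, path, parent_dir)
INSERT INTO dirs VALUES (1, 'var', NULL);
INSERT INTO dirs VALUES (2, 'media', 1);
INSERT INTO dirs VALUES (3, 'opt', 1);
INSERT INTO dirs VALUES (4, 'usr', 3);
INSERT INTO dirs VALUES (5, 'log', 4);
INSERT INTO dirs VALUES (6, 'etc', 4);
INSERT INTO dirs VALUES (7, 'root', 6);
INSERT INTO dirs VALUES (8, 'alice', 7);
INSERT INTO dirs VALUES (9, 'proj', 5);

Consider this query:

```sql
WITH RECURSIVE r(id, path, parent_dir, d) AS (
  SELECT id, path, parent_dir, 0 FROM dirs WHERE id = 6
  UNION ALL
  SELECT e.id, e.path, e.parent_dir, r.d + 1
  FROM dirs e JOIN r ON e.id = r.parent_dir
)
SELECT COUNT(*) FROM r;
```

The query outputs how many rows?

4

Base: id=6 (etc), parent_dir=4, d 0.
Iteration 1: join on id=4 -> usr (id 4, parent_dir=3, d 1).
Iteration 2: join on id=3 -> opt (id 3, parent_dir=1, d 2).
Iteration 3: join on id=1 -> var (id 1, parent_dir=NULL, d 3).
Iteration 4: parent_dir is NULL; no match; recursion stops.
Total rows emitted: 4.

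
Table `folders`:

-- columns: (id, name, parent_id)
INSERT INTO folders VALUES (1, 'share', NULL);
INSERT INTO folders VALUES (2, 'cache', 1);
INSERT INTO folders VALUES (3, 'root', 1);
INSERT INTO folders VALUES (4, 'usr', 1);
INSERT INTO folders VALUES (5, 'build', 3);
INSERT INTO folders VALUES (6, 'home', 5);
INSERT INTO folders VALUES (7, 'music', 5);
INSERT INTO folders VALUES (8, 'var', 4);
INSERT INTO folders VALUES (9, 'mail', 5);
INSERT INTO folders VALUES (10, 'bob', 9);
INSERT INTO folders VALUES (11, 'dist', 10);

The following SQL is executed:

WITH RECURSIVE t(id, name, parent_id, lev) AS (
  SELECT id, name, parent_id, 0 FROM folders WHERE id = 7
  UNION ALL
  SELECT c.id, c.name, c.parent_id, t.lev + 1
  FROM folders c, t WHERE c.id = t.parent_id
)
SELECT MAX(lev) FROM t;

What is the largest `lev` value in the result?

3

Base: id=7 (music), parent_id=5, lev 0.
Iteration 1: join on id=5 -> build (id 5, parent_id=3, lev 1).
Iteration 2: join on id=3 -> root (id 3, parent_id=1, lev 2).
Iteration 3: join on id=1 -> share (id 1, parent_id=NULL, lev 3).
Iteration 4: parent_id is NULL; no match; recursion stops.
lev values: 0, 1, 2, 3; the maximum is 3.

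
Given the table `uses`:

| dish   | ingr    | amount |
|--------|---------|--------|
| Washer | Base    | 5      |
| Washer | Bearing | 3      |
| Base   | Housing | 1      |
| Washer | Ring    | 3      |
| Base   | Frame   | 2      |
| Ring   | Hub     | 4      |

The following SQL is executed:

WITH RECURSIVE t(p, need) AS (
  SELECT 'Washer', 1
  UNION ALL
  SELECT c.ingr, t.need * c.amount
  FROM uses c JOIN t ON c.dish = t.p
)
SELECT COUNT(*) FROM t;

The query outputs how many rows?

Base: (Washer, need=1).
Iteration 1: components of {Washer} -> Base = 1*5 = 5, Bearing = 1*3 = 3, Ring = 1*3 = 3.
Iteration 2: components of {Base,Bearing,Ring} -> Frame = 5*2 = 10, Housing = 5*1 = 5, Hub = 3*4 = 12.
Iteration 3: no further components; recursion stops.
Total rows emitted: 7.

7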